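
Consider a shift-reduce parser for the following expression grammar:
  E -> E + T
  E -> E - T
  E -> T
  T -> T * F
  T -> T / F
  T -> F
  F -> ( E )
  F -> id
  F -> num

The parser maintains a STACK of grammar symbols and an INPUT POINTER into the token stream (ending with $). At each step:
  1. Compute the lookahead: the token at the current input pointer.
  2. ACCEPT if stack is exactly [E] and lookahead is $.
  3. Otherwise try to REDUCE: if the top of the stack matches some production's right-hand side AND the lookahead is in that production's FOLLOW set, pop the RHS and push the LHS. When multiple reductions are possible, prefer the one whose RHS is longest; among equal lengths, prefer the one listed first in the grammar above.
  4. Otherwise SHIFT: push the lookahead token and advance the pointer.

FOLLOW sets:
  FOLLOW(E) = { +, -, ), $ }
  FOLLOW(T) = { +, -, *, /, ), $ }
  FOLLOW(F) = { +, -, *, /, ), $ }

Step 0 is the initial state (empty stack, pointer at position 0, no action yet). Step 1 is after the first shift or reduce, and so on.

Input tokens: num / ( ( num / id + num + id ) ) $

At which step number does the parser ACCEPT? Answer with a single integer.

Step 1: shift num. Stack=[num] ptr=1 lookahead=/ remaining=[/ ( ( num / id + num + id ) ) $]
Step 2: reduce F->num. Stack=[F] ptr=1 lookahead=/ remaining=[/ ( ( num / id + num + id ) ) $]
Step 3: reduce T->F. Stack=[T] ptr=1 lookahead=/ remaining=[/ ( ( num / id + num + id ) ) $]
Step 4: shift /. Stack=[T /] ptr=2 lookahead=( remaining=[( ( num / id + num + id ) ) $]
Step 5: shift (. Stack=[T / (] ptr=3 lookahead=( remaining=[( num / id + num + id ) ) $]
Step 6: shift (. Stack=[T / ( (] ptr=4 lookahead=num remaining=[num / id + num + id ) ) $]
Step 7: shift num. Stack=[T / ( ( num] ptr=5 lookahead=/ remaining=[/ id + num + id ) ) $]
Step 8: reduce F->num. Stack=[T / ( ( F] ptr=5 lookahead=/ remaining=[/ id + num + id ) ) $]
Step 9: reduce T->F. Stack=[T / ( ( T] ptr=5 lookahead=/ remaining=[/ id + num + id ) ) $]
Step 10: shift /. Stack=[T / ( ( T /] ptr=6 lookahead=id remaining=[id + num + id ) ) $]
Step 11: shift id. Stack=[T / ( ( T / id] ptr=7 lookahead=+ remaining=[+ num + id ) ) $]
Step 12: reduce F->id. Stack=[T / ( ( T / F] ptr=7 lookahead=+ remaining=[+ num + id ) ) $]
Step 13: reduce T->T / F. Stack=[T / ( ( T] ptr=7 lookahead=+ remaining=[+ num + id ) ) $]
Step 14: reduce E->T. Stack=[T / ( ( E] ptr=7 lookahead=+ remaining=[+ num + id ) ) $]
Step 15: shift +. Stack=[T / ( ( E +] ptr=8 lookahead=num remaining=[num + id ) ) $]
Step 16: shift num. Stack=[T / ( ( E + num] ptr=9 lookahead=+ remaining=[+ id ) ) $]
Step 17: reduce F->num. Stack=[T / ( ( E + F] ptr=9 lookahead=+ remaining=[+ id ) ) $]
Step 18: reduce T->F. Stack=[T / ( ( E + T] ptr=9 lookahead=+ remaining=[+ id ) ) $]
Step 19: reduce E->E + T. Stack=[T / ( ( E] ptr=9 lookahead=+ remaining=[+ id ) ) $]
Step 20: shift +. Stack=[T / ( ( E +] ptr=10 lookahead=id remaining=[id ) ) $]
Step 21: shift id. Stack=[T / ( ( E + id] ptr=11 lookahead=) remaining=[) ) $]
Step 22: reduce F->id. Stack=[T / ( ( E + F] ptr=11 lookahead=) remaining=[) ) $]
Step 23: reduce T->F. Stack=[T / ( ( E + T] ptr=11 lookahead=) remaining=[) ) $]
Step 24: reduce E->E + T. Stack=[T / ( ( E] ptr=11 lookahead=) remaining=[) ) $]
Step 25: shift ). Stack=[T / ( ( E )] ptr=12 lookahead=) remaining=[) $]
Step 26: reduce F->( E ). Stack=[T / ( F] ptr=12 lookahead=) remaining=[) $]
Step 27: reduce T->F. Stack=[T / ( T] ptr=12 lookahead=) remaining=[) $]
Step 28: reduce E->T. Stack=[T / ( E] ptr=12 lookahead=) remaining=[) $]
Step 29: shift ). Stack=[T / ( E )] ptr=13 lookahead=$ remaining=[$]
Step 30: reduce F->( E ). Stack=[T / F] ptr=13 lookahead=$ remaining=[$]
Step 31: reduce T->T / F. Stack=[T] ptr=13 lookahead=$ remaining=[$]
Step 32: reduce E->T. Stack=[E] ptr=13 lookahead=$ remaining=[$]
Step 33: accept. Stack=[E] ptr=13 lookahead=$ remaining=[$]

Answer: 33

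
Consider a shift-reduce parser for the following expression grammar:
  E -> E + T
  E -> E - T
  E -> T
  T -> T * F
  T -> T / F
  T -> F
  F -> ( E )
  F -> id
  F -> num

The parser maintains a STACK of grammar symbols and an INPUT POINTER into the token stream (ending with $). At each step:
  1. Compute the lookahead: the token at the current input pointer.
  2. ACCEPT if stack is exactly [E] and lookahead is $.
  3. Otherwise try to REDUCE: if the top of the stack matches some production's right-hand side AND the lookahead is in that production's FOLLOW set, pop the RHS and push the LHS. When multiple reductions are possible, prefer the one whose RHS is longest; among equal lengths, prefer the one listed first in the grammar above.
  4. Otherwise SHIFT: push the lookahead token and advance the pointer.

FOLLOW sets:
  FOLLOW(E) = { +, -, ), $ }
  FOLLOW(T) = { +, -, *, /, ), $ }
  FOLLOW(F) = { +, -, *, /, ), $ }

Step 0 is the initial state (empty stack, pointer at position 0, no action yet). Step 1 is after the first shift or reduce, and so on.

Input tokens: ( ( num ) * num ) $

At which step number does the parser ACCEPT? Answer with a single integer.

Answer: 19

Derivation:
Step 1: shift (. Stack=[(] ptr=1 lookahead=( remaining=[( num ) * num ) $]
Step 2: shift (. Stack=[( (] ptr=2 lookahead=num remaining=[num ) * num ) $]
Step 3: shift num. Stack=[( ( num] ptr=3 lookahead=) remaining=[) * num ) $]
Step 4: reduce F->num. Stack=[( ( F] ptr=3 lookahead=) remaining=[) * num ) $]
Step 5: reduce T->F. Stack=[( ( T] ptr=3 lookahead=) remaining=[) * num ) $]
Step 6: reduce E->T. Stack=[( ( E] ptr=3 lookahead=) remaining=[) * num ) $]
Step 7: shift ). Stack=[( ( E )] ptr=4 lookahead=* remaining=[* num ) $]
Step 8: reduce F->( E ). Stack=[( F] ptr=4 lookahead=* remaining=[* num ) $]
Step 9: reduce T->F. Stack=[( T] ptr=4 lookahead=* remaining=[* num ) $]
Step 10: shift *. Stack=[( T *] ptr=5 lookahead=num remaining=[num ) $]
Step 11: shift num. Stack=[( T * num] ptr=6 lookahead=) remaining=[) $]
Step 12: reduce F->num. Stack=[( T * F] ptr=6 lookahead=) remaining=[) $]
Step 13: reduce T->T * F. Stack=[( T] ptr=6 lookahead=) remaining=[) $]
Step 14: reduce E->T. Stack=[( E] ptr=6 lookahead=) remaining=[) $]
Step 15: shift ). Stack=[( E )] ptr=7 lookahead=$ remaining=[$]
Step 16: reduce F->( E ). Stack=[F] ptr=7 lookahead=$ remaining=[$]
Step 17: reduce T->F. Stack=[T] ptr=7 lookahead=$ remaining=[$]
Step 18: reduce E->T. Stack=[E] ptr=7 lookahead=$ remaining=[$]
Step 19: accept. Stack=[E] ptr=7 lookahead=$ remaining=[$]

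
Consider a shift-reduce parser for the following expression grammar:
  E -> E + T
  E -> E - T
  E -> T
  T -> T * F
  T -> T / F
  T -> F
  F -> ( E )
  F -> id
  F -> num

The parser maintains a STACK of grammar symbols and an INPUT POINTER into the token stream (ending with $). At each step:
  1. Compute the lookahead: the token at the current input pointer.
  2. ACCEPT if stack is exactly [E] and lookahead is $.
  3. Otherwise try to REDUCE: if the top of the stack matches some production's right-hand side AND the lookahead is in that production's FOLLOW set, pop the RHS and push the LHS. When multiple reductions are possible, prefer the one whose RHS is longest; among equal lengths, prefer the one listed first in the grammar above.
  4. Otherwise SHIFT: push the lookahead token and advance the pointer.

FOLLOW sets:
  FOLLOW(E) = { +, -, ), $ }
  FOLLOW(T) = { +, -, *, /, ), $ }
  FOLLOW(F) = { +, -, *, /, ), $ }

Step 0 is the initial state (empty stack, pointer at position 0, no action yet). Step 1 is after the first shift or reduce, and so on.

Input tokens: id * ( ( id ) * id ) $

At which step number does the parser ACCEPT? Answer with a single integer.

Answer: 23

Derivation:
Step 1: shift id. Stack=[id] ptr=1 lookahead=* remaining=[* ( ( id ) * id ) $]
Step 2: reduce F->id. Stack=[F] ptr=1 lookahead=* remaining=[* ( ( id ) * id ) $]
Step 3: reduce T->F. Stack=[T] ptr=1 lookahead=* remaining=[* ( ( id ) * id ) $]
Step 4: shift *. Stack=[T *] ptr=2 lookahead=( remaining=[( ( id ) * id ) $]
Step 5: shift (. Stack=[T * (] ptr=3 lookahead=( remaining=[( id ) * id ) $]
Step 6: shift (. Stack=[T * ( (] ptr=4 lookahead=id remaining=[id ) * id ) $]
Step 7: shift id. Stack=[T * ( ( id] ptr=5 lookahead=) remaining=[) * id ) $]
Step 8: reduce F->id. Stack=[T * ( ( F] ptr=5 lookahead=) remaining=[) * id ) $]
Step 9: reduce T->F. Stack=[T * ( ( T] ptr=5 lookahead=) remaining=[) * id ) $]
Step 10: reduce E->T. Stack=[T * ( ( E] ptr=5 lookahead=) remaining=[) * id ) $]
Step 11: shift ). Stack=[T * ( ( E )] ptr=6 lookahead=* remaining=[* id ) $]
Step 12: reduce F->( E ). Stack=[T * ( F] ptr=6 lookahead=* remaining=[* id ) $]
Step 13: reduce T->F. Stack=[T * ( T] ptr=6 lookahead=* remaining=[* id ) $]
Step 14: shift *. Stack=[T * ( T *] ptr=7 lookahead=id remaining=[id ) $]
Step 15: shift id. Stack=[T * ( T * id] ptr=8 lookahead=) remaining=[) $]
Step 16: reduce F->id. Stack=[T * ( T * F] ptr=8 lookahead=) remaining=[) $]
Step 17: reduce T->T * F. Stack=[T * ( T] ptr=8 lookahead=) remaining=[) $]
Step 18: reduce E->T. Stack=[T * ( E] ptr=8 lookahead=) remaining=[) $]
Step 19: shift ). Stack=[T * ( E )] ptr=9 lookahead=$ remaining=[$]
Step 20: reduce F->( E ). Stack=[T * F] ptr=9 lookahead=$ remaining=[$]
Step 21: reduce T->T * F. Stack=[T] ptr=9 lookahead=$ remaining=[$]
Step 22: reduce E->T. Stack=[E] ptr=9 lookahead=$ remaining=[$]
Step 23: accept. Stack=[E] ptr=9 lookahead=$ remaining=[$]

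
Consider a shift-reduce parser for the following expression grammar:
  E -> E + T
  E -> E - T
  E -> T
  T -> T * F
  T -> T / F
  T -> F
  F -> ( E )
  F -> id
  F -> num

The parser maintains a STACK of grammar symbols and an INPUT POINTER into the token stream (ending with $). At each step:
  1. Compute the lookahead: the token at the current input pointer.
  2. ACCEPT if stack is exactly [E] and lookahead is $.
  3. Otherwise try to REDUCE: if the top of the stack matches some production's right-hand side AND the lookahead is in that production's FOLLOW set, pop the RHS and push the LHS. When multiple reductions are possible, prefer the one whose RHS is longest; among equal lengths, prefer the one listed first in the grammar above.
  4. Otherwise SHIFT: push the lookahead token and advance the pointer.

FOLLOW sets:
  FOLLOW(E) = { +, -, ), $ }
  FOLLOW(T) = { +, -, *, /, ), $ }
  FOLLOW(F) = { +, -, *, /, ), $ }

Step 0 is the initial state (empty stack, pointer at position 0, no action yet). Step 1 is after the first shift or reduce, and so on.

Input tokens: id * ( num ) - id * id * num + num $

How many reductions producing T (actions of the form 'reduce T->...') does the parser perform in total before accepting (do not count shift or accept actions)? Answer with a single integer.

Answer: 7

Derivation:
Step 1: shift id. Stack=[id] ptr=1 lookahead=* remaining=[* ( num ) - id * id * num + num $]
Step 2: reduce F->id. Stack=[F] ptr=1 lookahead=* remaining=[* ( num ) - id * id * num + num $]
Step 3: reduce T->F. Stack=[T] ptr=1 lookahead=* remaining=[* ( num ) - id * id * num + num $]
Step 4: shift *. Stack=[T *] ptr=2 lookahead=( remaining=[( num ) - id * id * num + num $]
Step 5: shift (. Stack=[T * (] ptr=3 lookahead=num remaining=[num ) - id * id * num + num $]
Step 6: shift num. Stack=[T * ( num] ptr=4 lookahead=) remaining=[) - id * id * num + num $]
Step 7: reduce F->num. Stack=[T * ( F] ptr=4 lookahead=) remaining=[) - id * id * num + num $]
Step 8: reduce T->F. Stack=[T * ( T] ptr=4 lookahead=) remaining=[) - id * id * num + num $]
Step 9: reduce E->T. Stack=[T * ( E] ptr=4 lookahead=) remaining=[) - id * id * num + num $]
Step 10: shift ). Stack=[T * ( E )] ptr=5 lookahead=- remaining=[- id * id * num + num $]
Step 11: reduce F->( E ). Stack=[T * F] ptr=5 lookahead=- remaining=[- id * id * num + num $]
Step 12: reduce T->T * F. Stack=[T] ptr=5 lookahead=- remaining=[- id * id * num + num $]
Step 13: reduce E->T. Stack=[E] ptr=5 lookahead=- remaining=[- id * id * num + num $]
Step 14: shift -. Stack=[E -] ptr=6 lookahead=id remaining=[id * id * num + num $]
Step 15: shift id. Stack=[E - id] ptr=7 lookahead=* remaining=[* id * num + num $]
Step 16: reduce F->id. Stack=[E - F] ptr=7 lookahead=* remaining=[* id * num + num $]
Step 17: reduce T->F. Stack=[E - T] ptr=7 lookahead=* remaining=[* id * num + num $]
Step 18: shift *. Stack=[E - T *] ptr=8 lookahead=id remaining=[id * num + num $]
Step 19: shift id. Stack=[E - T * id] ptr=9 lookahead=* remaining=[* num + num $]
Step 20: reduce F->id. Stack=[E - T * F] ptr=9 lookahead=* remaining=[* num + num $]
Step 21: reduce T->T * F. Stack=[E - T] ptr=9 lookahead=* remaining=[* num + num $]
Step 22: shift *. Stack=[E - T *] ptr=10 lookahead=num remaining=[num + num $]
Step 23: shift num. Stack=[E - T * num] ptr=11 lookahead=+ remaining=[+ num $]
Step 24: reduce F->num. Stack=[E - T * F] ptr=11 lookahead=+ remaining=[+ num $]
Step 25: reduce T->T * F. Stack=[E - T] ptr=11 lookahead=+ remaining=[+ num $]
Step 26: reduce E->E - T. Stack=[E] ptr=11 lookahead=+ remaining=[+ num $]
Step 27: shift +. Stack=[E +] ptr=12 lookahead=num remaining=[num $]
Step 28: shift num. Stack=[E + num] ptr=13 lookahead=$ remaining=[$]
Step 29: reduce F->num. Stack=[E + F] ptr=13 lookahead=$ remaining=[$]
Step 30: reduce T->F. Stack=[E + T] ptr=13 lookahead=$ remaining=[$]
Step 31: reduce E->E + T. Stack=[E] ptr=13 lookahead=$ remaining=[$]
Step 32: accept. Stack=[E] ptr=13 lookahead=$ remaining=[$]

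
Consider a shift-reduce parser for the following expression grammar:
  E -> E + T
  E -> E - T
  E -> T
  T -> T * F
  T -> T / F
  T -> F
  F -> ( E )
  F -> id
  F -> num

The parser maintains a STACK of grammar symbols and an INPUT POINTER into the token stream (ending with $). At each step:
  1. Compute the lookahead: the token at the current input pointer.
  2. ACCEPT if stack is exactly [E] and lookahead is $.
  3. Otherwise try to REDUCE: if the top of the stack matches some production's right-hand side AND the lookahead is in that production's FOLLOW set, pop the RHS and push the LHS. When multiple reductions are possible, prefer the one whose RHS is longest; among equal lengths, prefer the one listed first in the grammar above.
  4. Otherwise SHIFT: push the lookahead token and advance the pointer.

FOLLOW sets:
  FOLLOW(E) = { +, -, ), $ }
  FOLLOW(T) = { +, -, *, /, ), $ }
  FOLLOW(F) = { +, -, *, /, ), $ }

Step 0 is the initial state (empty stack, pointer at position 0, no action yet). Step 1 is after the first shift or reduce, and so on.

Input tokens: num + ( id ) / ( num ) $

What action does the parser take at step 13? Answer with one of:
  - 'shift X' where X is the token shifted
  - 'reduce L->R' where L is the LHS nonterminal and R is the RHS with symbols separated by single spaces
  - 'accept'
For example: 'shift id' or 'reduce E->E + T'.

Step 1: shift num. Stack=[num] ptr=1 lookahead=+ remaining=[+ ( id ) / ( num ) $]
Step 2: reduce F->num. Stack=[F] ptr=1 lookahead=+ remaining=[+ ( id ) / ( num ) $]
Step 3: reduce T->F. Stack=[T] ptr=1 lookahead=+ remaining=[+ ( id ) / ( num ) $]
Step 4: reduce E->T. Stack=[E] ptr=1 lookahead=+ remaining=[+ ( id ) / ( num ) $]
Step 5: shift +. Stack=[E +] ptr=2 lookahead=( remaining=[( id ) / ( num ) $]
Step 6: shift (. Stack=[E + (] ptr=3 lookahead=id remaining=[id ) / ( num ) $]
Step 7: shift id. Stack=[E + ( id] ptr=4 lookahead=) remaining=[) / ( num ) $]
Step 8: reduce F->id. Stack=[E + ( F] ptr=4 lookahead=) remaining=[) / ( num ) $]
Step 9: reduce T->F. Stack=[E + ( T] ptr=4 lookahead=) remaining=[) / ( num ) $]
Step 10: reduce E->T. Stack=[E + ( E] ptr=4 lookahead=) remaining=[) / ( num ) $]
Step 11: shift ). Stack=[E + ( E )] ptr=5 lookahead=/ remaining=[/ ( num ) $]
Step 12: reduce F->( E ). Stack=[E + F] ptr=5 lookahead=/ remaining=[/ ( num ) $]
Step 13: reduce T->F. Stack=[E + T] ptr=5 lookahead=/ remaining=[/ ( num ) $]

Answer: reduce T->F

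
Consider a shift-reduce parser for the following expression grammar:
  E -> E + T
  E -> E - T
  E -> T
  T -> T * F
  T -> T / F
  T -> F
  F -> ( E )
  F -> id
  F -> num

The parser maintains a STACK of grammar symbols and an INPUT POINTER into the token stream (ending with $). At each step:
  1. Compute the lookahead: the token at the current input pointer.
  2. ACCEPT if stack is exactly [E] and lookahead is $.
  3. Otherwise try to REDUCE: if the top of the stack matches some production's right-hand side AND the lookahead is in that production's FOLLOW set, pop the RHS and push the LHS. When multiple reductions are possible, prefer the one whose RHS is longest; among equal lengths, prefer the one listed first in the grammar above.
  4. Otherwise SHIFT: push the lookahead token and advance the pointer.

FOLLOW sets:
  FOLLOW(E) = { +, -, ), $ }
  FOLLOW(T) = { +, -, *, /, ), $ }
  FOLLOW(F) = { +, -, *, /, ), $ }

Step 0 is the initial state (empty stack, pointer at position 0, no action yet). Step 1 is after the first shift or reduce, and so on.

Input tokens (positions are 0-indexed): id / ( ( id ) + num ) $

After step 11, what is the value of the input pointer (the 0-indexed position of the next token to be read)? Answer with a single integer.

Step 1: shift id. Stack=[id] ptr=1 lookahead=/ remaining=[/ ( ( id ) + num ) $]
Step 2: reduce F->id. Stack=[F] ptr=1 lookahead=/ remaining=[/ ( ( id ) + num ) $]
Step 3: reduce T->F. Stack=[T] ptr=1 lookahead=/ remaining=[/ ( ( id ) + num ) $]
Step 4: shift /. Stack=[T /] ptr=2 lookahead=( remaining=[( ( id ) + num ) $]
Step 5: shift (. Stack=[T / (] ptr=3 lookahead=( remaining=[( id ) + num ) $]
Step 6: shift (. Stack=[T / ( (] ptr=4 lookahead=id remaining=[id ) + num ) $]
Step 7: shift id. Stack=[T / ( ( id] ptr=5 lookahead=) remaining=[) + num ) $]
Step 8: reduce F->id. Stack=[T / ( ( F] ptr=5 lookahead=) remaining=[) + num ) $]
Step 9: reduce T->F. Stack=[T / ( ( T] ptr=5 lookahead=) remaining=[) + num ) $]
Step 10: reduce E->T. Stack=[T / ( ( E] ptr=5 lookahead=) remaining=[) + num ) $]
Step 11: shift ). Stack=[T / ( ( E )] ptr=6 lookahead=+ remaining=[+ num ) $]

Answer: 6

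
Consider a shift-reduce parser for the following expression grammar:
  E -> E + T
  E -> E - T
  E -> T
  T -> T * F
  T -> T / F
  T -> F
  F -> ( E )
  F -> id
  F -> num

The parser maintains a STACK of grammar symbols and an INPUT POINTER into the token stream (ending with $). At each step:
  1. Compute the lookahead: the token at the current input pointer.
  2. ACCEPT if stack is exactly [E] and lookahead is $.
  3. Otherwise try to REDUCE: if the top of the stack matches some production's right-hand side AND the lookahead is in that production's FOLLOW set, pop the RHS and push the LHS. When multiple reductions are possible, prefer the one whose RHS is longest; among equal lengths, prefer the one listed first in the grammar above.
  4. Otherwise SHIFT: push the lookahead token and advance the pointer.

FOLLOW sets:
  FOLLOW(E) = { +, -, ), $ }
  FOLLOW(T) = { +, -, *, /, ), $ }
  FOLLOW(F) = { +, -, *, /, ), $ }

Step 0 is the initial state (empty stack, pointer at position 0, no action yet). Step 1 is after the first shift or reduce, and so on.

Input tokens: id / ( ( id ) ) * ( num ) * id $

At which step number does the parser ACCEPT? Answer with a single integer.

Step 1: shift id. Stack=[id] ptr=1 lookahead=/ remaining=[/ ( ( id ) ) * ( num ) * id $]
Step 2: reduce F->id. Stack=[F] ptr=1 lookahead=/ remaining=[/ ( ( id ) ) * ( num ) * id $]
Step 3: reduce T->F. Stack=[T] ptr=1 lookahead=/ remaining=[/ ( ( id ) ) * ( num ) * id $]
Step 4: shift /. Stack=[T /] ptr=2 lookahead=( remaining=[( ( id ) ) * ( num ) * id $]
Step 5: shift (. Stack=[T / (] ptr=3 lookahead=( remaining=[( id ) ) * ( num ) * id $]
Step 6: shift (. Stack=[T / ( (] ptr=4 lookahead=id remaining=[id ) ) * ( num ) * id $]
Step 7: shift id. Stack=[T / ( ( id] ptr=5 lookahead=) remaining=[) ) * ( num ) * id $]
Step 8: reduce F->id. Stack=[T / ( ( F] ptr=5 lookahead=) remaining=[) ) * ( num ) * id $]
Step 9: reduce T->F. Stack=[T / ( ( T] ptr=5 lookahead=) remaining=[) ) * ( num ) * id $]
Step 10: reduce E->T. Stack=[T / ( ( E] ptr=5 lookahead=) remaining=[) ) * ( num ) * id $]
Step 11: shift ). Stack=[T / ( ( E )] ptr=6 lookahead=) remaining=[) * ( num ) * id $]
Step 12: reduce F->( E ). Stack=[T / ( F] ptr=6 lookahead=) remaining=[) * ( num ) * id $]
Step 13: reduce T->F. Stack=[T / ( T] ptr=6 lookahead=) remaining=[) * ( num ) * id $]
Step 14: reduce E->T. Stack=[T / ( E] ptr=6 lookahead=) remaining=[) * ( num ) * id $]
Step 15: shift ). Stack=[T / ( E )] ptr=7 lookahead=* remaining=[* ( num ) * id $]
Step 16: reduce F->( E ). Stack=[T / F] ptr=7 lookahead=* remaining=[* ( num ) * id $]
Step 17: reduce T->T / F. Stack=[T] ptr=7 lookahead=* remaining=[* ( num ) * id $]
Step 18: shift *. Stack=[T *] ptr=8 lookahead=( remaining=[( num ) * id $]
Step 19: shift (. Stack=[T * (] ptr=9 lookahead=num remaining=[num ) * id $]
Step 20: shift num. Stack=[T * ( num] ptr=10 lookahead=) remaining=[) * id $]
Step 21: reduce F->num. Stack=[T * ( F] ptr=10 lookahead=) remaining=[) * id $]
Step 22: reduce T->F. Stack=[T * ( T] ptr=10 lookahead=) remaining=[) * id $]
Step 23: reduce E->T. Stack=[T * ( E] ptr=10 lookahead=) remaining=[) * id $]
Step 24: shift ). Stack=[T * ( E )] ptr=11 lookahead=* remaining=[* id $]
Step 25: reduce F->( E ). Stack=[T * F] ptr=11 lookahead=* remaining=[* id $]
Step 26: reduce T->T * F. Stack=[T] ptr=11 lookahead=* remaining=[* id $]
Step 27: shift *. Stack=[T *] ptr=12 lookahead=id remaining=[id $]
Step 28: shift id. Stack=[T * id] ptr=13 lookahead=$ remaining=[$]
Step 29: reduce F->id. Stack=[T * F] ptr=13 lookahead=$ remaining=[$]
Step 30: reduce T->T * F. Stack=[T] ptr=13 lookahead=$ remaining=[$]
Step 31: reduce E->T. Stack=[E] ptr=13 lookahead=$ remaining=[$]
Step 32: accept. Stack=[E] ptr=13 lookahead=$ remaining=[$]

Answer: 32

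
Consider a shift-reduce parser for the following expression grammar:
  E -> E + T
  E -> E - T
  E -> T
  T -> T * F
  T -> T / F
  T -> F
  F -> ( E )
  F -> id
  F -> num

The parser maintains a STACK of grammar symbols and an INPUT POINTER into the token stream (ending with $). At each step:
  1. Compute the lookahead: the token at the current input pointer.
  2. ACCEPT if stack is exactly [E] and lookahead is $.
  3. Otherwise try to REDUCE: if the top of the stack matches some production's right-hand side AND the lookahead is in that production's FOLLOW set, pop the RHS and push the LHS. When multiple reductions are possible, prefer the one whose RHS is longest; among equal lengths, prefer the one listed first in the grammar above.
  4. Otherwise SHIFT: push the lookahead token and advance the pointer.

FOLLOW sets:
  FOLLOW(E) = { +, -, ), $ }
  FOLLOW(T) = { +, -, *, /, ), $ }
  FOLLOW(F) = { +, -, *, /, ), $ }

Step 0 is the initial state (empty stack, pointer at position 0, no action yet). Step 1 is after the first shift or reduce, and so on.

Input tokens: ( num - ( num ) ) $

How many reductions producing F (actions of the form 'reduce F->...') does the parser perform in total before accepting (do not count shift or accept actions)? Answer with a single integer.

Step 1: shift (. Stack=[(] ptr=1 lookahead=num remaining=[num - ( num ) ) $]
Step 2: shift num. Stack=[( num] ptr=2 lookahead=- remaining=[- ( num ) ) $]
Step 3: reduce F->num. Stack=[( F] ptr=2 lookahead=- remaining=[- ( num ) ) $]
Step 4: reduce T->F. Stack=[( T] ptr=2 lookahead=- remaining=[- ( num ) ) $]
Step 5: reduce E->T. Stack=[( E] ptr=2 lookahead=- remaining=[- ( num ) ) $]
Step 6: shift -. Stack=[( E -] ptr=3 lookahead=( remaining=[( num ) ) $]
Step 7: shift (. Stack=[( E - (] ptr=4 lookahead=num remaining=[num ) ) $]
Step 8: shift num. Stack=[( E - ( num] ptr=5 lookahead=) remaining=[) ) $]
Step 9: reduce F->num. Stack=[( E - ( F] ptr=5 lookahead=) remaining=[) ) $]
Step 10: reduce T->F. Stack=[( E - ( T] ptr=5 lookahead=) remaining=[) ) $]
Step 11: reduce E->T. Stack=[( E - ( E] ptr=5 lookahead=) remaining=[) ) $]
Step 12: shift ). Stack=[( E - ( E )] ptr=6 lookahead=) remaining=[) $]
Step 13: reduce F->( E ). Stack=[( E - F] ptr=6 lookahead=) remaining=[) $]
Step 14: reduce T->F. Stack=[( E - T] ptr=6 lookahead=) remaining=[) $]
Step 15: reduce E->E - T. Stack=[( E] ptr=6 lookahead=) remaining=[) $]
Step 16: shift ). Stack=[( E )] ptr=7 lookahead=$ remaining=[$]
Step 17: reduce F->( E ). Stack=[F] ptr=7 lookahead=$ remaining=[$]
Step 18: reduce T->F. Stack=[T] ptr=7 lookahead=$ remaining=[$]
Step 19: reduce E->T. Stack=[E] ptr=7 lookahead=$ remaining=[$]
Step 20: accept. Stack=[E] ptr=7 lookahead=$ remaining=[$]

Answer: 4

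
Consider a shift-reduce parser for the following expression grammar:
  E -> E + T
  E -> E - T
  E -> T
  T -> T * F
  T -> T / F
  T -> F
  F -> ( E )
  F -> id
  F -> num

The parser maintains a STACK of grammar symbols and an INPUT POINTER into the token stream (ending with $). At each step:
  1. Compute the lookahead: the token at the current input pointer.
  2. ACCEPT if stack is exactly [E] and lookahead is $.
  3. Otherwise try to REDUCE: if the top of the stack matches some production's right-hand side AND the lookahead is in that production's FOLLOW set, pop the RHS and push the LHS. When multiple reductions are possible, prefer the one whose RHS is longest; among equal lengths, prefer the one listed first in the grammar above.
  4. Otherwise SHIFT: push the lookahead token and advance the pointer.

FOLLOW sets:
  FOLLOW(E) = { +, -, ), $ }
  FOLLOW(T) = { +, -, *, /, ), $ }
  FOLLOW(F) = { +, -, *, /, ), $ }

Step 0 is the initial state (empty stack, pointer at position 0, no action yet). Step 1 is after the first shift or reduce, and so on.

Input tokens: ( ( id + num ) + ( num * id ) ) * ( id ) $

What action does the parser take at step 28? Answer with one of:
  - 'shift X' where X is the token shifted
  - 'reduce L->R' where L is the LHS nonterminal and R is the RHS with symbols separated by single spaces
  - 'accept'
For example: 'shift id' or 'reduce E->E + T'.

Step 1: shift (. Stack=[(] ptr=1 lookahead=( remaining=[( id + num ) + ( num * id ) ) * ( id ) $]
Step 2: shift (. Stack=[( (] ptr=2 lookahead=id remaining=[id + num ) + ( num * id ) ) * ( id ) $]
Step 3: shift id. Stack=[( ( id] ptr=3 lookahead=+ remaining=[+ num ) + ( num * id ) ) * ( id ) $]
Step 4: reduce F->id. Stack=[( ( F] ptr=3 lookahead=+ remaining=[+ num ) + ( num * id ) ) * ( id ) $]
Step 5: reduce T->F. Stack=[( ( T] ptr=3 lookahead=+ remaining=[+ num ) + ( num * id ) ) * ( id ) $]
Step 6: reduce E->T. Stack=[( ( E] ptr=3 lookahead=+ remaining=[+ num ) + ( num * id ) ) * ( id ) $]
Step 7: shift +. Stack=[( ( E +] ptr=4 lookahead=num remaining=[num ) + ( num * id ) ) * ( id ) $]
Step 8: shift num. Stack=[( ( E + num] ptr=5 lookahead=) remaining=[) + ( num * id ) ) * ( id ) $]
Step 9: reduce F->num. Stack=[( ( E + F] ptr=5 lookahead=) remaining=[) + ( num * id ) ) * ( id ) $]
Step 10: reduce T->F. Stack=[( ( E + T] ptr=5 lookahead=) remaining=[) + ( num * id ) ) * ( id ) $]
Step 11: reduce E->E + T. Stack=[( ( E] ptr=5 lookahead=) remaining=[) + ( num * id ) ) * ( id ) $]
Step 12: shift ). Stack=[( ( E )] ptr=6 lookahead=+ remaining=[+ ( num * id ) ) * ( id ) $]
Step 13: reduce F->( E ). Stack=[( F] ptr=6 lookahead=+ remaining=[+ ( num * id ) ) * ( id ) $]
Step 14: reduce T->F. Stack=[( T] ptr=6 lookahead=+ remaining=[+ ( num * id ) ) * ( id ) $]
Step 15: reduce E->T. Stack=[( E] ptr=6 lookahead=+ remaining=[+ ( num * id ) ) * ( id ) $]
Step 16: shift +. Stack=[( E +] ptr=7 lookahead=( remaining=[( num * id ) ) * ( id ) $]
Step 17: shift (. Stack=[( E + (] ptr=8 lookahead=num remaining=[num * id ) ) * ( id ) $]
Step 18: shift num. Stack=[( E + ( num] ptr=9 lookahead=* remaining=[* id ) ) * ( id ) $]
Step 19: reduce F->num. Stack=[( E + ( F] ptr=9 lookahead=* remaining=[* id ) ) * ( id ) $]
Step 20: reduce T->F. Stack=[( E + ( T] ptr=9 lookahead=* remaining=[* id ) ) * ( id ) $]
Step 21: shift *. Stack=[( E + ( T *] ptr=10 lookahead=id remaining=[id ) ) * ( id ) $]
Step 22: shift id. Stack=[( E + ( T * id] ptr=11 lookahead=) remaining=[) ) * ( id ) $]
Step 23: reduce F->id. Stack=[( E + ( T * F] ptr=11 lookahead=) remaining=[) ) * ( id ) $]
Step 24: reduce T->T * F. Stack=[( E + ( T] ptr=11 lookahead=) remaining=[) ) * ( id ) $]
Step 25: reduce E->T. Stack=[( E + ( E] ptr=11 lookahead=) remaining=[) ) * ( id ) $]
Step 26: shift ). Stack=[( E + ( E )] ptr=12 lookahead=) remaining=[) * ( id ) $]
Step 27: reduce F->( E ). Stack=[( E + F] ptr=12 lookahead=) remaining=[) * ( id ) $]
Step 28: reduce T->F. Stack=[( E + T] ptr=12 lookahead=) remaining=[) * ( id ) $]

Answer: reduce T->F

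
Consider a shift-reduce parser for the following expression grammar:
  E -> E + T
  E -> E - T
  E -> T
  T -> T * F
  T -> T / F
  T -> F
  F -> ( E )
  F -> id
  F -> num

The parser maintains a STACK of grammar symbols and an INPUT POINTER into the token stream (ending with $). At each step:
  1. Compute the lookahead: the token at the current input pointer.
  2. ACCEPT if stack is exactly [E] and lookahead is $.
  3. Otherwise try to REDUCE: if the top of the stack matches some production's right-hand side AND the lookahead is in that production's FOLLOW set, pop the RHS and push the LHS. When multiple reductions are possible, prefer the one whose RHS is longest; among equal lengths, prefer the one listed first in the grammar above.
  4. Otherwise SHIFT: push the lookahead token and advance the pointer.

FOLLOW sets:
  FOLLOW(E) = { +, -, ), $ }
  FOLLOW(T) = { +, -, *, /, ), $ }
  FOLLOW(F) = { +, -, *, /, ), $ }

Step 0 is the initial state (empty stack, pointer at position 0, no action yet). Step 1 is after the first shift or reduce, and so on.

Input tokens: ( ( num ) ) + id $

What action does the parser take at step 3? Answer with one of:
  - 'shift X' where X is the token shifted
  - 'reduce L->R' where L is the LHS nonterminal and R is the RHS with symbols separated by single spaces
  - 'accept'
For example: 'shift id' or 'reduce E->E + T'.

Step 1: shift (. Stack=[(] ptr=1 lookahead=( remaining=[( num ) ) + id $]
Step 2: shift (. Stack=[( (] ptr=2 lookahead=num remaining=[num ) ) + id $]
Step 3: shift num. Stack=[( ( num] ptr=3 lookahead=) remaining=[) ) + id $]

Answer: shift num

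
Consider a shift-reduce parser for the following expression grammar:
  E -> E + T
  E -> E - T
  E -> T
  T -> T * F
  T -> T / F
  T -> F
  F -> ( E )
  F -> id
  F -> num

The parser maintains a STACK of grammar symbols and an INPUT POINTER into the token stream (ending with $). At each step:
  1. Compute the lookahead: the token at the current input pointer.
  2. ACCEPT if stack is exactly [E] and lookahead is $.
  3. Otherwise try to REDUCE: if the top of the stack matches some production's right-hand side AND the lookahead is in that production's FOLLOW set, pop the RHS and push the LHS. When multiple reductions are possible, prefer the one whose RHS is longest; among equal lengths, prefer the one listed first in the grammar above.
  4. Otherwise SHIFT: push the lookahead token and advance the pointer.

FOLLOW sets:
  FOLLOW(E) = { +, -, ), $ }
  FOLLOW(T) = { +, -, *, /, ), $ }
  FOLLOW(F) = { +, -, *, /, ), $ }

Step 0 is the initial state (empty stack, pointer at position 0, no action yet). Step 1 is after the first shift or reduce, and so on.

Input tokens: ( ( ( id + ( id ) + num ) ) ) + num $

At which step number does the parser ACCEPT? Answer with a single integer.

Step 1: shift (. Stack=[(] ptr=1 lookahead=( remaining=[( ( id + ( id ) + num ) ) ) + num $]
Step 2: shift (. Stack=[( (] ptr=2 lookahead=( remaining=[( id + ( id ) + num ) ) ) + num $]
Step 3: shift (. Stack=[( ( (] ptr=3 lookahead=id remaining=[id + ( id ) + num ) ) ) + num $]
Step 4: shift id. Stack=[( ( ( id] ptr=4 lookahead=+ remaining=[+ ( id ) + num ) ) ) + num $]
Step 5: reduce F->id. Stack=[( ( ( F] ptr=4 lookahead=+ remaining=[+ ( id ) + num ) ) ) + num $]
Step 6: reduce T->F. Stack=[( ( ( T] ptr=4 lookahead=+ remaining=[+ ( id ) + num ) ) ) + num $]
Step 7: reduce E->T. Stack=[( ( ( E] ptr=4 lookahead=+ remaining=[+ ( id ) + num ) ) ) + num $]
Step 8: shift +. Stack=[( ( ( E +] ptr=5 lookahead=( remaining=[( id ) + num ) ) ) + num $]
Step 9: shift (. Stack=[( ( ( E + (] ptr=6 lookahead=id remaining=[id ) + num ) ) ) + num $]
Step 10: shift id. Stack=[( ( ( E + ( id] ptr=7 lookahead=) remaining=[) + num ) ) ) + num $]
Step 11: reduce F->id. Stack=[( ( ( E + ( F] ptr=7 lookahead=) remaining=[) + num ) ) ) + num $]
Step 12: reduce T->F. Stack=[( ( ( E + ( T] ptr=7 lookahead=) remaining=[) + num ) ) ) + num $]
Step 13: reduce E->T. Stack=[( ( ( E + ( E] ptr=7 lookahead=) remaining=[) + num ) ) ) + num $]
Step 14: shift ). Stack=[( ( ( E + ( E )] ptr=8 lookahead=+ remaining=[+ num ) ) ) + num $]
Step 15: reduce F->( E ). Stack=[( ( ( E + F] ptr=8 lookahead=+ remaining=[+ num ) ) ) + num $]
Step 16: reduce T->F. Stack=[( ( ( E + T] ptr=8 lookahead=+ remaining=[+ num ) ) ) + num $]
Step 17: reduce E->E + T. Stack=[( ( ( E] ptr=8 lookahead=+ remaining=[+ num ) ) ) + num $]
Step 18: shift +. Stack=[( ( ( E +] ptr=9 lookahead=num remaining=[num ) ) ) + num $]
Step 19: shift num. Stack=[( ( ( E + num] ptr=10 lookahead=) remaining=[) ) ) + num $]
Step 20: reduce F->num. Stack=[( ( ( E + F] ptr=10 lookahead=) remaining=[) ) ) + num $]
Step 21: reduce T->F. Stack=[( ( ( E + T] ptr=10 lookahead=) remaining=[) ) ) + num $]
Step 22: reduce E->E + T. Stack=[( ( ( E] ptr=10 lookahead=) remaining=[) ) ) + num $]
Step 23: shift ). Stack=[( ( ( E )] ptr=11 lookahead=) remaining=[) ) + num $]
Step 24: reduce F->( E ). Stack=[( ( F] ptr=11 lookahead=) remaining=[) ) + num $]
Step 25: reduce T->F. Stack=[( ( T] ptr=11 lookahead=) remaining=[) ) + num $]
Step 26: reduce E->T. Stack=[( ( E] ptr=11 lookahead=) remaining=[) ) + num $]
Step 27: shift ). Stack=[( ( E )] ptr=12 lookahead=) remaining=[) + num $]
Step 28: reduce F->( E ). Stack=[( F] ptr=12 lookahead=) remaining=[) + num $]
Step 29: reduce T->F. Stack=[( T] ptr=12 lookahead=) remaining=[) + num $]
Step 30: reduce E->T. Stack=[( E] ptr=12 lookahead=) remaining=[) + num $]
Step 31: shift ). Stack=[( E )] ptr=13 lookahead=+ remaining=[+ num $]
Step 32: reduce F->( E ). Stack=[F] ptr=13 lookahead=+ remaining=[+ num $]
Step 33: reduce T->F. Stack=[T] ptr=13 lookahead=+ remaining=[+ num $]
Step 34: reduce E->T. Stack=[E] ptr=13 lookahead=+ remaining=[+ num $]
Step 35: shift +. Stack=[E +] ptr=14 lookahead=num remaining=[num $]
Step 36: shift num. Stack=[E + num] ptr=15 lookahead=$ remaining=[$]
Step 37: reduce F->num. Stack=[E + F] ptr=15 lookahead=$ remaining=[$]
Step 38: reduce T->F. Stack=[E + T] ptr=15 lookahead=$ remaining=[$]
Step 39: reduce E->E + T. Stack=[E] ptr=15 lookahead=$ remaining=[$]
Step 40: accept. Stack=[E] ptr=15 lookahead=$ remaining=[$]

Answer: 40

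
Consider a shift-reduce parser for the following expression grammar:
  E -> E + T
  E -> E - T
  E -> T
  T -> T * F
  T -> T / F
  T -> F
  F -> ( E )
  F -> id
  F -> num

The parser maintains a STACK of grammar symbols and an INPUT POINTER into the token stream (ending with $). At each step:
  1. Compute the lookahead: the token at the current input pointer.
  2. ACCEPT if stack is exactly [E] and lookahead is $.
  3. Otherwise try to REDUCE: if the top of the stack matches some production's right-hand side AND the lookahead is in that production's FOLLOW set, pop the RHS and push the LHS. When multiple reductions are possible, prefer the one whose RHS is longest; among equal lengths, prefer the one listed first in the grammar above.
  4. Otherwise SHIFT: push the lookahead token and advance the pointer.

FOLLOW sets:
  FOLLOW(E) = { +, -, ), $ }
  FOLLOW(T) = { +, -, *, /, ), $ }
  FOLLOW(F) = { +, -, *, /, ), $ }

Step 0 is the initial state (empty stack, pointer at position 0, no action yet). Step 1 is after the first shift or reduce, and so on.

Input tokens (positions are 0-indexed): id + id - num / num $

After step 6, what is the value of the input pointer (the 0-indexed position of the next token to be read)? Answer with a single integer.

Step 1: shift id. Stack=[id] ptr=1 lookahead=+ remaining=[+ id - num / num $]
Step 2: reduce F->id. Stack=[F] ptr=1 lookahead=+ remaining=[+ id - num / num $]
Step 3: reduce T->F. Stack=[T] ptr=1 lookahead=+ remaining=[+ id - num / num $]
Step 4: reduce E->T. Stack=[E] ptr=1 lookahead=+ remaining=[+ id - num / num $]
Step 5: shift +. Stack=[E +] ptr=2 lookahead=id remaining=[id - num / num $]
Step 6: shift id. Stack=[E + id] ptr=3 lookahead=- remaining=[- num / num $]

Answer: 3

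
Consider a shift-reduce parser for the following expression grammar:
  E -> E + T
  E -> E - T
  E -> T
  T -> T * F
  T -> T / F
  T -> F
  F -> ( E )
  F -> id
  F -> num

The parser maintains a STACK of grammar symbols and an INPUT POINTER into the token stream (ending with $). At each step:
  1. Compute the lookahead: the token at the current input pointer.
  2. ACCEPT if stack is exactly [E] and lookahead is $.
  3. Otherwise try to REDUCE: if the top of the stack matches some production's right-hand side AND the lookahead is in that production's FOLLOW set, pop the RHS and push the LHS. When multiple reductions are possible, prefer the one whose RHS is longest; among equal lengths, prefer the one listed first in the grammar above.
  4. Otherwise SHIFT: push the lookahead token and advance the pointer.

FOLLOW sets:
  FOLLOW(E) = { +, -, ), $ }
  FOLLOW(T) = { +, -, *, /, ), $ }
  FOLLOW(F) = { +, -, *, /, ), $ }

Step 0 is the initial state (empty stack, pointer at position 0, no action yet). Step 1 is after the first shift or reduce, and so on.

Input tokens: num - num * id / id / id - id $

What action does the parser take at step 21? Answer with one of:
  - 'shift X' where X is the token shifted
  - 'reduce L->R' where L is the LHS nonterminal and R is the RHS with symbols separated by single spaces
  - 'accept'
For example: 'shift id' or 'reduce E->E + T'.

Step 1: shift num. Stack=[num] ptr=1 lookahead=- remaining=[- num * id / id / id - id $]
Step 2: reduce F->num. Stack=[F] ptr=1 lookahead=- remaining=[- num * id / id / id - id $]
Step 3: reduce T->F. Stack=[T] ptr=1 lookahead=- remaining=[- num * id / id / id - id $]
Step 4: reduce E->T. Stack=[E] ptr=1 lookahead=- remaining=[- num * id / id / id - id $]
Step 5: shift -. Stack=[E -] ptr=2 lookahead=num remaining=[num * id / id / id - id $]
Step 6: shift num. Stack=[E - num] ptr=3 lookahead=* remaining=[* id / id / id - id $]
Step 7: reduce F->num. Stack=[E - F] ptr=3 lookahead=* remaining=[* id / id / id - id $]
Step 8: reduce T->F. Stack=[E - T] ptr=3 lookahead=* remaining=[* id / id / id - id $]
Step 9: shift *. Stack=[E - T *] ptr=4 lookahead=id remaining=[id / id / id - id $]
Step 10: shift id. Stack=[E - T * id] ptr=5 lookahead=/ remaining=[/ id / id - id $]
Step 11: reduce F->id. Stack=[E - T * F] ptr=5 lookahead=/ remaining=[/ id / id - id $]
Step 12: reduce T->T * F. Stack=[E - T] ptr=5 lookahead=/ remaining=[/ id / id - id $]
Step 13: shift /. Stack=[E - T /] ptr=6 lookahead=id remaining=[id / id - id $]
Step 14: shift id. Stack=[E - T / id] ptr=7 lookahead=/ remaining=[/ id - id $]
Step 15: reduce F->id. Stack=[E - T / F] ptr=7 lookahead=/ remaining=[/ id - id $]
Step 16: reduce T->T / F. Stack=[E - T] ptr=7 lookahead=/ remaining=[/ id - id $]
Step 17: shift /. Stack=[E - T /] ptr=8 lookahead=id remaining=[id - id $]
Step 18: shift id. Stack=[E - T / id] ptr=9 lookahead=- remaining=[- id $]
Step 19: reduce F->id. Stack=[E - T / F] ptr=9 lookahead=- remaining=[- id $]
Step 20: reduce T->T / F. Stack=[E - T] ptr=9 lookahead=- remaining=[- id $]
Step 21: reduce E->E - T. Stack=[E] ptr=9 lookahead=- remaining=[- id $]

Answer: reduce E->E - T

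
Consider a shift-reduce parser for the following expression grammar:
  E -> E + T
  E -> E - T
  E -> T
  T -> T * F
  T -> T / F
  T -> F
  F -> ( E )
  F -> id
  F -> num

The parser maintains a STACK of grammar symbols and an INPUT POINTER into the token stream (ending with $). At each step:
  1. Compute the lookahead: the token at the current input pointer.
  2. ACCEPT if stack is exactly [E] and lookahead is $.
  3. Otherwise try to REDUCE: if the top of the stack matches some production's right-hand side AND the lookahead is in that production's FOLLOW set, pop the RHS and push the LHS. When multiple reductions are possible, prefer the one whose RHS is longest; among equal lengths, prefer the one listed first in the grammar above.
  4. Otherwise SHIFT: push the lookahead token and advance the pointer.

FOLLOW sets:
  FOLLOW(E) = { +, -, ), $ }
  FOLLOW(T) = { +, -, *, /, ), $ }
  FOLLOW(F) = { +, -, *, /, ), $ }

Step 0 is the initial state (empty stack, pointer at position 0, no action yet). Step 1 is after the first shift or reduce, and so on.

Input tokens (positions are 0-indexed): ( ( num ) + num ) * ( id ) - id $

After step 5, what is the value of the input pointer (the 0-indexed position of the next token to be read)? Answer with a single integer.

Answer: 3

Derivation:
Step 1: shift (. Stack=[(] ptr=1 lookahead=( remaining=[( num ) + num ) * ( id ) - id $]
Step 2: shift (. Stack=[( (] ptr=2 lookahead=num remaining=[num ) + num ) * ( id ) - id $]
Step 3: shift num. Stack=[( ( num] ptr=3 lookahead=) remaining=[) + num ) * ( id ) - id $]
Step 4: reduce F->num. Stack=[( ( F] ptr=3 lookahead=) remaining=[) + num ) * ( id ) - id $]
Step 5: reduce T->F. Stack=[( ( T] ptr=3 lookahead=) remaining=[) + num ) * ( id ) - id $]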